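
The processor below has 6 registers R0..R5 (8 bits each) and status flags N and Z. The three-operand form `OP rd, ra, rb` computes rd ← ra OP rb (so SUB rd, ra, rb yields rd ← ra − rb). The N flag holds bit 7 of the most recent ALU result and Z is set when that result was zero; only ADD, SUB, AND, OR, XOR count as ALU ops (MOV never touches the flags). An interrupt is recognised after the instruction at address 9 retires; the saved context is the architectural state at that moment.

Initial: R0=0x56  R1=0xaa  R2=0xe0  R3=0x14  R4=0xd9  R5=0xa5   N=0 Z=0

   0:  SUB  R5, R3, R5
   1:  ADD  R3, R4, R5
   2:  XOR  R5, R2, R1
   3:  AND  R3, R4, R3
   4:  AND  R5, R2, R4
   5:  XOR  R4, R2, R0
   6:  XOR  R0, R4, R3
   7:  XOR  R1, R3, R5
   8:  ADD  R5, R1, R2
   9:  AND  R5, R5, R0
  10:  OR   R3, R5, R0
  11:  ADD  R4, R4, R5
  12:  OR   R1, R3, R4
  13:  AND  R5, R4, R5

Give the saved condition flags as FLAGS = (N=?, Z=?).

after  0: R0=0x56 R1=0xaa R2=0xe0 R3=0x14 R4=0xd9 R5=0x6f  N=0 Z=0
after  1: R0=0x56 R1=0xaa R2=0xe0 R3=0x48 R4=0xd9 R5=0x6f  N=0 Z=0
after  2: R0=0x56 R1=0xaa R2=0xe0 R3=0x48 R4=0xd9 R5=0x4a  N=0 Z=0
after  3: R0=0x56 R1=0xaa R2=0xe0 R3=0x48 R4=0xd9 R5=0x4a  N=0 Z=0
after  4: R0=0x56 R1=0xaa R2=0xe0 R3=0x48 R4=0xd9 R5=0xc0  N=1 Z=0
after  5: R0=0x56 R1=0xaa R2=0xe0 R3=0x48 R4=0xb6 R5=0xc0  N=1 Z=0
after  6: R0=0xfe R1=0xaa R2=0xe0 R3=0x48 R4=0xb6 R5=0xc0  N=1 Z=0
after  7: R0=0xfe R1=0x88 R2=0xe0 R3=0x48 R4=0xb6 R5=0xc0  N=1 Z=0
after  8: R0=0xfe R1=0x88 R2=0xe0 R3=0x48 R4=0xb6 R5=0x68  N=0 Z=0
after  9: R0=0xfe R1=0x88 R2=0xe0 R3=0x48 R4=0xb6 R5=0x68  N=0 Z=0
-- IRQ taken; context saved, return-PC = 10 --

FLAGS = (N=0, Z=0)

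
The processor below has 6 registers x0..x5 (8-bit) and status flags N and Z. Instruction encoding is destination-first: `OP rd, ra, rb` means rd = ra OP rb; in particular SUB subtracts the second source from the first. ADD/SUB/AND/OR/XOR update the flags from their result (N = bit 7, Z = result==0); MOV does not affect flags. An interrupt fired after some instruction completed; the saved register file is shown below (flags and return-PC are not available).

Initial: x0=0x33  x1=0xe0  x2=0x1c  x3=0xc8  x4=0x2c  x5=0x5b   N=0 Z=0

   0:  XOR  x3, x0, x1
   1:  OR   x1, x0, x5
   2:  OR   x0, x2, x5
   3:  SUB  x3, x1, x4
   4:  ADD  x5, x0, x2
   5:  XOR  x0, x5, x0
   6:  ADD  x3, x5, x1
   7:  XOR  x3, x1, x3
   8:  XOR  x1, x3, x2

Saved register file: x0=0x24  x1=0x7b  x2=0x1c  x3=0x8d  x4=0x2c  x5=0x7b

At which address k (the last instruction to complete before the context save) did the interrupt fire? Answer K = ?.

K = 7

after  0: x0=0x33 x1=0xe0 x2=0x1c x3=0xd3 x4=0x2c x5=0x5b  N=1 Z=0
after  1: x0=0x33 x1=0x7b x2=0x1c x3=0xd3 x4=0x2c x5=0x5b  N=0 Z=0
after  2: x0=0x5f x1=0x7b x2=0x1c x3=0xd3 x4=0x2c x5=0x5b  N=0 Z=0
after  3: x0=0x5f x1=0x7b x2=0x1c x3=0x4f x4=0x2c x5=0x5b  N=0 Z=0
after  4: x0=0x5f x1=0x7b x2=0x1c x3=0x4f x4=0x2c x5=0x7b  N=0 Z=0
after  5: x0=0x24 x1=0x7b x2=0x1c x3=0x4f x4=0x2c x5=0x7b  N=0 Z=0
after  6: x0=0x24 x1=0x7b x2=0x1c x3=0xf6 x4=0x2c x5=0x7b  N=1 Z=0
after  7: x0=0x24 x1=0x7b x2=0x1c x3=0x8d x4=0x2c x5=0x7b  N=1 Z=0
-- IRQ taken; context saved, return-PC = 8 --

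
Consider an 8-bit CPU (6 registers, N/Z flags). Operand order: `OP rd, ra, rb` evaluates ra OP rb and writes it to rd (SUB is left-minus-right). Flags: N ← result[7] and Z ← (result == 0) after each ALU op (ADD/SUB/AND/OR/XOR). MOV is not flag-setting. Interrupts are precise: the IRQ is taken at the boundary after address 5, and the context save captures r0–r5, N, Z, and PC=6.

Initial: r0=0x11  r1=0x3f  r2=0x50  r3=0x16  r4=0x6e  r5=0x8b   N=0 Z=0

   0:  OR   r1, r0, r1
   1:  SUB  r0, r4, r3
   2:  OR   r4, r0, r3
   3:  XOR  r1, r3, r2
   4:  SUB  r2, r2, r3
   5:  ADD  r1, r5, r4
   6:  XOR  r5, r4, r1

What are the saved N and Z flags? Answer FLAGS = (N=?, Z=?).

FLAGS = (N=1, Z=0)

after  0: r0=0x11 r1=0x3f r2=0x50 r3=0x16 r4=0x6e r5=0x8b  N=0 Z=0
after  1: r0=0x58 r1=0x3f r2=0x50 r3=0x16 r4=0x6e r5=0x8b  N=0 Z=0
after  2: r0=0x58 r1=0x3f r2=0x50 r3=0x16 r4=0x5e r5=0x8b  N=0 Z=0
after  3: r0=0x58 r1=0x46 r2=0x50 r3=0x16 r4=0x5e r5=0x8b  N=0 Z=0
after  4: r0=0x58 r1=0x46 r2=0x3a r3=0x16 r4=0x5e r5=0x8b  N=0 Z=0
after  5: r0=0x58 r1=0xe9 r2=0x3a r3=0x16 r4=0x5e r5=0x8b  N=1 Z=0
-- IRQ taken; context saved, return-PC = 6 --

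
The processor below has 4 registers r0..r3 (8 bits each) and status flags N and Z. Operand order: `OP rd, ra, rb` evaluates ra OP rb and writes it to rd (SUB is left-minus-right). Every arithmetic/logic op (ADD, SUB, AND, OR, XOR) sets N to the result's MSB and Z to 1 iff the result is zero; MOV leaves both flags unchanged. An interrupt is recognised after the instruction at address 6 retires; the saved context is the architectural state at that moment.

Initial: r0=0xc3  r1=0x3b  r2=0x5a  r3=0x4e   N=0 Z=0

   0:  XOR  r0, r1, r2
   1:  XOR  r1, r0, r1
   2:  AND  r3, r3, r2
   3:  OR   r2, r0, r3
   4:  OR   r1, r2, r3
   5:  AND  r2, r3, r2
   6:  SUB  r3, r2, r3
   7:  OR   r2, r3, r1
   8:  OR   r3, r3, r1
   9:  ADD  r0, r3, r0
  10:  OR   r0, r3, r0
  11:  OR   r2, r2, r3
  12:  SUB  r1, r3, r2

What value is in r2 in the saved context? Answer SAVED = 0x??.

SAVED = 0x4a

after  0: r0=0x61 r1=0x3b r2=0x5a r3=0x4e  N=0 Z=0
after  1: r0=0x61 r1=0x5a r2=0x5a r3=0x4e  N=0 Z=0
after  2: r0=0x61 r1=0x5a r2=0x5a r3=0x4a  N=0 Z=0
after  3: r0=0x61 r1=0x5a r2=0x6b r3=0x4a  N=0 Z=0
after  4: r0=0x61 r1=0x6b r2=0x6b r3=0x4a  N=0 Z=0
after  5: r0=0x61 r1=0x6b r2=0x4a r3=0x4a  N=0 Z=0
after  6: r0=0x61 r1=0x6b r2=0x4a r3=0x00  N=0 Z=1
-- IRQ taken; context saved, return-PC = 7 --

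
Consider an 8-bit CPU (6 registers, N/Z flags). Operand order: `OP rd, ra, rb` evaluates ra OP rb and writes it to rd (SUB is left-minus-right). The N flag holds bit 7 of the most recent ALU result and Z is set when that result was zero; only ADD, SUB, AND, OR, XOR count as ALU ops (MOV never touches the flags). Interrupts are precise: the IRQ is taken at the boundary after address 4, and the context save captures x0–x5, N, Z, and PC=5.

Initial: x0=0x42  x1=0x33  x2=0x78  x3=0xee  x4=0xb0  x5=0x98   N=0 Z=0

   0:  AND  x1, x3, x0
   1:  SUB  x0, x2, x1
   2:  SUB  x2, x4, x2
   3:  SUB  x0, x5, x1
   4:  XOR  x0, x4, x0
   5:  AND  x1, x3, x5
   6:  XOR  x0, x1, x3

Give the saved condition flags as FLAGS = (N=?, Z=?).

after  0: x0=0x42 x1=0x42 x2=0x78 x3=0xee x4=0xb0 x5=0x98  N=0 Z=0
after  1: x0=0x36 x1=0x42 x2=0x78 x3=0xee x4=0xb0 x5=0x98  N=0 Z=0
after  2: x0=0x36 x1=0x42 x2=0x38 x3=0xee x4=0xb0 x5=0x98  N=0 Z=0
after  3: x0=0x56 x1=0x42 x2=0x38 x3=0xee x4=0xb0 x5=0x98  N=0 Z=0
after  4: x0=0xe6 x1=0x42 x2=0x38 x3=0xee x4=0xb0 x5=0x98  N=1 Z=0
-- IRQ taken; context saved, return-PC = 5 --

FLAGS = (N=1, Z=0)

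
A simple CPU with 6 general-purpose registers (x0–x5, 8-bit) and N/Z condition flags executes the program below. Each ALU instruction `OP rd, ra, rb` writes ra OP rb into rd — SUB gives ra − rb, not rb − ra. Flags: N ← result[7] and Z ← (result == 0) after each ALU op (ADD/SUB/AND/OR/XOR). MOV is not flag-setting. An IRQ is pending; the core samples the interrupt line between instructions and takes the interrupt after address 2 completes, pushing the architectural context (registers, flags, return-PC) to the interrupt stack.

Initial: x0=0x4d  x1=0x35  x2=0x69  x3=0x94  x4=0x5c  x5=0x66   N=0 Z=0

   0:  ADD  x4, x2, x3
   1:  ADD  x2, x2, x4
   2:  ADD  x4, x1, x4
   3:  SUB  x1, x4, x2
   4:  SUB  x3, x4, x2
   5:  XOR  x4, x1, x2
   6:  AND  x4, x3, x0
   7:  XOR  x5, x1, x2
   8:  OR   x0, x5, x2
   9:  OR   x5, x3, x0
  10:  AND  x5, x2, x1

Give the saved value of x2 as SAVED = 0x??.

SAVED = 0x66

after  0: x0=0x4d x1=0x35 x2=0x69 x3=0x94 x4=0xfd x5=0x66  N=1 Z=0
after  1: x0=0x4d x1=0x35 x2=0x66 x3=0x94 x4=0xfd x5=0x66  N=0 Z=0
after  2: x0=0x4d x1=0x35 x2=0x66 x3=0x94 x4=0x32 x5=0x66  N=0 Z=0
-- IRQ taken; context saved, return-PC = 3 --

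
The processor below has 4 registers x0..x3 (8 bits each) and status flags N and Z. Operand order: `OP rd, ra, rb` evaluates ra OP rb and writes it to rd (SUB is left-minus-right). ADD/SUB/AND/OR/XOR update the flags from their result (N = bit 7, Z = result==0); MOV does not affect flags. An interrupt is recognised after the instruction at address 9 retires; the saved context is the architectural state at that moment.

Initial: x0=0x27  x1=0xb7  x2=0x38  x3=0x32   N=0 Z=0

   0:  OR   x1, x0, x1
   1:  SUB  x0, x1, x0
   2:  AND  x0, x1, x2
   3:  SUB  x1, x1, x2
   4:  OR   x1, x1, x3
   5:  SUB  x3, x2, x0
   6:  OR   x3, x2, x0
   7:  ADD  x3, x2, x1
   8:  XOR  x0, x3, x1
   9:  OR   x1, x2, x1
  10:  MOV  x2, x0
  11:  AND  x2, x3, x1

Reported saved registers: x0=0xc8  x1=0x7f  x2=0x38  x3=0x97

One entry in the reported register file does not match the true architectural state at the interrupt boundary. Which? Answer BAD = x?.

BAD = x3

after  0: x0=0x27 x1=0xb7 x2=0x38 x3=0x32  N=1 Z=0
after  1: x0=0x90 x1=0xb7 x2=0x38 x3=0x32  N=1 Z=0
after  2: x0=0x30 x1=0xb7 x2=0x38 x3=0x32  N=0 Z=0
after  3: x0=0x30 x1=0x7f x2=0x38 x3=0x32  N=0 Z=0
after  4: x0=0x30 x1=0x7f x2=0x38 x3=0x32  N=0 Z=0
after  5: x0=0x30 x1=0x7f x2=0x38 x3=0x08  N=0 Z=0
after  6: x0=0x30 x1=0x7f x2=0x38 x3=0x38  N=0 Z=0
after  7: x0=0x30 x1=0x7f x2=0x38 x3=0xb7  N=1 Z=0
after  8: x0=0xc8 x1=0x7f x2=0x38 x3=0xb7  N=1 Z=0
after  9: x0=0xc8 x1=0x7f x2=0x38 x3=0xb7  N=0 Z=0
-- IRQ taken; context saved, return-PC = 10 --
mismatch: x3: reported 0x97 vs actual 0xb7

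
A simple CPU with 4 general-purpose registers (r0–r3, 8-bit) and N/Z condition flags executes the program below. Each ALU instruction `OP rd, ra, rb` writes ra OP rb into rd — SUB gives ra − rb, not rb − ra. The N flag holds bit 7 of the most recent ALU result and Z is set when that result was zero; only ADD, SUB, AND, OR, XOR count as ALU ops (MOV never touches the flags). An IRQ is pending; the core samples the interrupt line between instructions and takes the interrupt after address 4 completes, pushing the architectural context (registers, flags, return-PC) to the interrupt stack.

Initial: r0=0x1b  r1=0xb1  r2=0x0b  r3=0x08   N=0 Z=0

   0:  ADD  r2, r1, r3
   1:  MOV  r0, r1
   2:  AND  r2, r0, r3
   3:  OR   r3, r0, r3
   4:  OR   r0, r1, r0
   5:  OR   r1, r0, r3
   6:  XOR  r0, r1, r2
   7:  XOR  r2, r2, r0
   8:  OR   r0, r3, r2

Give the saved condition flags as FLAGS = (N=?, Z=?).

FLAGS = (N=1, Z=0)

after  0: r0=0x1b r1=0xb1 r2=0xb9 r3=0x08  N=1 Z=0
after  1: r0=0xb1 r1=0xb1 r2=0xb9 r3=0x08  N=1 Z=0
after  2: r0=0xb1 r1=0xb1 r2=0x00 r3=0x08  N=0 Z=1
after  3: r0=0xb1 r1=0xb1 r2=0x00 r3=0xb9  N=1 Z=0
after  4: r0=0xb1 r1=0xb1 r2=0x00 r3=0xb9  N=1 Z=0
-- IRQ taken; context saved, return-PC = 5 --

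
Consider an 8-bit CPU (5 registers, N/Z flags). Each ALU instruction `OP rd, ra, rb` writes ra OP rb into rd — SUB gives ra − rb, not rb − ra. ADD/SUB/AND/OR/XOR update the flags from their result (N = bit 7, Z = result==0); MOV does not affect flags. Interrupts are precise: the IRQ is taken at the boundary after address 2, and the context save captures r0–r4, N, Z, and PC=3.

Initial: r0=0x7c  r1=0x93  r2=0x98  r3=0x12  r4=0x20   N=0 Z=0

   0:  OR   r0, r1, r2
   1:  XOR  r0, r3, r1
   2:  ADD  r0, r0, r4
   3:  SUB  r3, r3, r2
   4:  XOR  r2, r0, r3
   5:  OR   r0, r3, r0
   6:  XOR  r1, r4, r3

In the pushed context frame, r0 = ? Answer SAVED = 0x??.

after  0: r0=0x9b r1=0x93 r2=0x98 r3=0x12 r4=0x20  N=1 Z=0
after  1: r0=0x81 r1=0x93 r2=0x98 r3=0x12 r4=0x20  N=1 Z=0
after  2: r0=0xa1 r1=0x93 r2=0x98 r3=0x12 r4=0x20  N=1 Z=0
-- IRQ taken; context saved, return-PC = 3 --

SAVED = 0xa1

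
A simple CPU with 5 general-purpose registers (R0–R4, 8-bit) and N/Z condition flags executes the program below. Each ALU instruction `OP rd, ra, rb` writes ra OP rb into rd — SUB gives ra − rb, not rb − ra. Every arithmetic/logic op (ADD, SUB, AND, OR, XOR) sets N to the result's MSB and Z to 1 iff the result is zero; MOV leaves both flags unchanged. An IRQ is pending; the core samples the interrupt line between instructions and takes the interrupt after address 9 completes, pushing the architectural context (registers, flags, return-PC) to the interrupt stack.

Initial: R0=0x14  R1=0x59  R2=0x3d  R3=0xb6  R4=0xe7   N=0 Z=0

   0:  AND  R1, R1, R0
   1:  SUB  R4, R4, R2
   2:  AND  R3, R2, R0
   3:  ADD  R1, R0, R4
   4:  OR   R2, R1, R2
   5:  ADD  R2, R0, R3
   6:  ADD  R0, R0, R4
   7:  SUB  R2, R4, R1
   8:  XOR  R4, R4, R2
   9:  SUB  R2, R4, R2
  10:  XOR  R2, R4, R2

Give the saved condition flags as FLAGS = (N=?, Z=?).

FLAGS = (N=0, Z=0)

after  0: R0=0x14 R1=0x10 R2=0x3d R3=0xb6 R4=0xe7  N=0 Z=0
after  1: R0=0x14 R1=0x10 R2=0x3d R3=0xb6 R4=0xaa  N=1 Z=0
after  2: R0=0x14 R1=0x10 R2=0x3d R3=0x14 R4=0xaa  N=0 Z=0
after  3: R0=0x14 R1=0xbe R2=0x3d R3=0x14 R4=0xaa  N=1 Z=0
after  4: R0=0x14 R1=0xbe R2=0xbf R3=0x14 R4=0xaa  N=1 Z=0
after  5: R0=0x14 R1=0xbe R2=0x28 R3=0x14 R4=0xaa  N=0 Z=0
after  6: R0=0xbe R1=0xbe R2=0x28 R3=0x14 R4=0xaa  N=1 Z=0
after  7: R0=0xbe R1=0xbe R2=0xec R3=0x14 R4=0xaa  N=1 Z=0
after  8: R0=0xbe R1=0xbe R2=0xec R3=0x14 R4=0x46  N=0 Z=0
after  9: R0=0xbe R1=0xbe R2=0x5a R3=0x14 R4=0x46  N=0 Z=0
-- IRQ taken; context saved, return-PC = 10 --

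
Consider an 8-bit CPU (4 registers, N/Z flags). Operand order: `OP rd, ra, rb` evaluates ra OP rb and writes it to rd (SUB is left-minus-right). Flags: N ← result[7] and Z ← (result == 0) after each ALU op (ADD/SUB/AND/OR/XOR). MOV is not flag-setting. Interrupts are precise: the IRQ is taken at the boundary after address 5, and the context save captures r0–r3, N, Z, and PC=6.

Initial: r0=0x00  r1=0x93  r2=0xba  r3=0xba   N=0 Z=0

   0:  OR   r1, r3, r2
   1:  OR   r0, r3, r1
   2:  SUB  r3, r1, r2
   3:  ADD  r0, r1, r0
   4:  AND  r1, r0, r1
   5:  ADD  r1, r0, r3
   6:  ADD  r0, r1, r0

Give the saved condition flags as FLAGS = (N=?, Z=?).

FLAGS = (N=0, Z=0)

after  0: r0=0x00 r1=0xba r2=0xba r3=0xba  N=1 Z=0
after  1: r0=0xba r1=0xba r2=0xba r3=0xba  N=1 Z=0
after  2: r0=0xba r1=0xba r2=0xba r3=0x00  N=0 Z=1
after  3: r0=0x74 r1=0xba r2=0xba r3=0x00  N=0 Z=0
after  4: r0=0x74 r1=0x30 r2=0xba r3=0x00  N=0 Z=0
after  5: r0=0x74 r1=0x74 r2=0xba r3=0x00  N=0 Z=0
-- IRQ taken; context saved, return-PC = 6 --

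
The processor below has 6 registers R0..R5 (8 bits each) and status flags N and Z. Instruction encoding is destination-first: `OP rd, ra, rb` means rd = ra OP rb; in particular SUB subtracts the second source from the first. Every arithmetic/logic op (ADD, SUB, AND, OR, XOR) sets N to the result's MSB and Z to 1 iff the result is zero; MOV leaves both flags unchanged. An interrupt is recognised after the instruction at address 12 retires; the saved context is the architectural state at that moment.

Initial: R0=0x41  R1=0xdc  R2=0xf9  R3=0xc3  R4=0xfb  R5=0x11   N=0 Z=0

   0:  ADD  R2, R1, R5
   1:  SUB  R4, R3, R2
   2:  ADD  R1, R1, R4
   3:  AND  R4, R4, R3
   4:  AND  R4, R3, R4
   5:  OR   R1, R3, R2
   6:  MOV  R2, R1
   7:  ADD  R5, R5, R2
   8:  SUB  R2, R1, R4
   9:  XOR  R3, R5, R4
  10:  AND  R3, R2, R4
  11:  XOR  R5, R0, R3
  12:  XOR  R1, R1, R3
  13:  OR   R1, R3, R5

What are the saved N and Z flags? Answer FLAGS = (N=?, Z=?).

FLAGS = (N=1, Z=0)

after  0: R0=0x41 R1=0xdc R2=0xed R3=0xc3 R4=0xfb R5=0x11  N=1 Z=0
after  1: R0=0x41 R1=0xdc R2=0xed R3=0xc3 R4=0xd6 R5=0x11  N=1 Z=0
after  2: R0=0x41 R1=0xb2 R2=0xed R3=0xc3 R4=0xd6 R5=0x11  N=1 Z=0
after  3: R0=0x41 R1=0xb2 R2=0xed R3=0xc3 R4=0xc2 R5=0x11  N=1 Z=0
after  4: R0=0x41 R1=0xb2 R2=0xed R3=0xc3 R4=0xc2 R5=0x11  N=1 Z=0
after  5: R0=0x41 R1=0xef R2=0xed R3=0xc3 R4=0xc2 R5=0x11  N=1 Z=0
after  6: R0=0x41 R1=0xef R2=0xef R3=0xc3 R4=0xc2 R5=0x11  N=1 Z=0
after  7: R0=0x41 R1=0xef R2=0xef R3=0xc3 R4=0xc2 R5=0x00  N=0 Z=1
after  8: R0=0x41 R1=0xef R2=0x2d R3=0xc3 R4=0xc2 R5=0x00  N=0 Z=0
after  9: R0=0x41 R1=0xef R2=0x2d R3=0xc2 R4=0xc2 R5=0x00  N=1 Z=0
after 10: R0=0x41 R1=0xef R2=0x2d R3=0x00 R4=0xc2 R5=0x00  N=0 Z=1
after 11: R0=0x41 R1=0xef R2=0x2d R3=0x00 R4=0xc2 R5=0x41  N=0 Z=0
after 12: R0=0x41 R1=0xef R2=0x2d R3=0x00 R4=0xc2 R5=0x41  N=1 Z=0
-- IRQ taken; context saved, return-PC = 13 --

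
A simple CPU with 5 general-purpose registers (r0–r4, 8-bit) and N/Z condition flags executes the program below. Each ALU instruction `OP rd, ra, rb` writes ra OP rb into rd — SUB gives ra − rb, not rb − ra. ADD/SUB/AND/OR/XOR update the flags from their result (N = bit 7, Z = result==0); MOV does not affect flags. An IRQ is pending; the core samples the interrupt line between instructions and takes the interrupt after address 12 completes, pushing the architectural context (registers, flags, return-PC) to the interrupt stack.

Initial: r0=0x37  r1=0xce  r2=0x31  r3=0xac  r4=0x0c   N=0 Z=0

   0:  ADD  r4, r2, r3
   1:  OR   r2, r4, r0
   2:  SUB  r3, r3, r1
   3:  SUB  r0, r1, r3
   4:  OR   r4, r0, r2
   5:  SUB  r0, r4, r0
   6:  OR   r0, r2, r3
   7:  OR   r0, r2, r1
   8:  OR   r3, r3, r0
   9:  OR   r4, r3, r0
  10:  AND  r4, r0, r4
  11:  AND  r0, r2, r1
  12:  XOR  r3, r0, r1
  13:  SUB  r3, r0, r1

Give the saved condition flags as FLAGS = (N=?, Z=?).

FLAGS = (N=0, Z=1)

after  0: r0=0x37 r1=0xce r2=0x31 r3=0xac r4=0xdd  N=1 Z=0
after  1: r0=0x37 r1=0xce r2=0xff r3=0xac r4=0xdd  N=1 Z=0
after  2: r0=0x37 r1=0xce r2=0xff r3=0xde r4=0xdd  N=1 Z=0
after  3: r0=0xf0 r1=0xce r2=0xff r3=0xde r4=0xdd  N=1 Z=0
after  4: r0=0xf0 r1=0xce r2=0xff r3=0xde r4=0xff  N=1 Z=0
after  5: r0=0x0f r1=0xce r2=0xff r3=0xde r4=0xff  N=0 Z=0
after  6: r0=0xff r1=0xce r2=0xff r3=0xde r4=0xff  N=1 Z=0
after  7: r0=0xff r1=0xce r2=0xff r3=0xde r4=0xff  N=1 Z=0
after  8: r0=0xff r1=0xce r2=0xff r3=0xff r4=0xff  N=1 Z=0
after  9: r0=0xff r1=0xce r2=0xff r3=0xff r4=0xff  N=1 Z=0
after 10: r0=0xff r1=0xce r2=0xff r3=0xff r4=0xff  N=1 Z=0
after 11: r0=0xce r1=0xce r2=0xff r3=0xff r4=0xff  N=1 Z=0
after 12: r0=0xce r1=0xce r2=0xff r3=0x00 r4=0xff  N=0 Z=1
-- IRQ taken; context saved, return-PC = 13 --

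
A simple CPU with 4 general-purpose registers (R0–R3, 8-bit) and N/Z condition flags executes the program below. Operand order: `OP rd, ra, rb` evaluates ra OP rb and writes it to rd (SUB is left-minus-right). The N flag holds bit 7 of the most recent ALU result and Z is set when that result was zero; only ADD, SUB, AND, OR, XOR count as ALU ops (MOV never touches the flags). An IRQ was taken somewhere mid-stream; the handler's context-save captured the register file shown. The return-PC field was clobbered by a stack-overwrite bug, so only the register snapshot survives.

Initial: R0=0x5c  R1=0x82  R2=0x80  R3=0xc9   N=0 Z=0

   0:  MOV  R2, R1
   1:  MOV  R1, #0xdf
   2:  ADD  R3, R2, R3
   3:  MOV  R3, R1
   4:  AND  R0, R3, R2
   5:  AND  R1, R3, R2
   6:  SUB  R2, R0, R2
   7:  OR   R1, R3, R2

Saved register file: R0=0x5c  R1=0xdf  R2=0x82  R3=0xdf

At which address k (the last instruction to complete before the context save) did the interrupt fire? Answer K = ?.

after  0: R0=0x5c R1=0x82 R2=0x82 R3=0xc9  N=0 Z=0
after  1: R0=0x5c R1=0xdf R2=0x82 R3=0xc9  N=0 Z=0
after  2: R0=0x5c R1=0xdf R2=0x82 R3=0x4b  N=0 Z=0
after  3: R0=0x5c R1=0xdf R2=0x82 R3=0xdf  N=0 Z=0
-- IRQ taken; context saved, return-PC = 4 --

K = 3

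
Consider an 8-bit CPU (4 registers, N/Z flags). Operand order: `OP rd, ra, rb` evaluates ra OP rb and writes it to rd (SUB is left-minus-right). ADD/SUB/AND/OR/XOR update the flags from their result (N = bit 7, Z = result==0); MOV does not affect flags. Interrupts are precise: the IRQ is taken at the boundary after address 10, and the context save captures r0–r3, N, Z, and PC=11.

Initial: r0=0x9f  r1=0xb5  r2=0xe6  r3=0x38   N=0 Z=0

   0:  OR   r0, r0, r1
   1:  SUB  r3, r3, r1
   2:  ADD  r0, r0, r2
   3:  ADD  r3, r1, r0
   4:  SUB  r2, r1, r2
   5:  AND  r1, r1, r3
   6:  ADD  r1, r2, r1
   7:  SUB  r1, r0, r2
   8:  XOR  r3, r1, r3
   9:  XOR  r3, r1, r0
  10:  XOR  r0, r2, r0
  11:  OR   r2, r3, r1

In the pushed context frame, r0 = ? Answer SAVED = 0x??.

SAVED = 0x6a

after  0: r0=0xbf r1=0xb5 r2=0xe6 r3=0x38  N=1 Z=0
after  1: r0=0xbf r1=0xb5 r2=0xe6 r3=0x83  N=1 Z=0
after  2: r0=0xa5 r1=0xb5 r2=0xe6 r3=0x83  N=1 Z=0
after  3: r0=0xa5 r1=0xb5 r2=0xe6 r3=0x5a  N=0 Z=0
after  4: r0=0xa5 r1=0xb5 r2=0xcf r3=0x5a  N=1 Z=0
after  5: r0=0xa5 r1=0x10 r2=0xcf r3=0x5a  N=0 Z=0
after  6: r0=0xa5 r1=0xdf r2=0xcf r3=0x5a  N=1 Z=0
after  7: r0=0xa5 r1=0xd6 r2=0xcf r3=0x5a  N=1 Z=0
after  8: r0=0xa5 r1=0xd6 r2=0xcf r3=0x8c  N=1 Z=0
after  9: r0=0xa5 r1=0xd6 r2=0xcf r3=0x73  N=0 Z=0
after 10: r0=0x6a r1=0xd6 r2=0xcf r3=0x73  N=0 Z=0
-- IRQ taken; context saved, return-PC = 11 --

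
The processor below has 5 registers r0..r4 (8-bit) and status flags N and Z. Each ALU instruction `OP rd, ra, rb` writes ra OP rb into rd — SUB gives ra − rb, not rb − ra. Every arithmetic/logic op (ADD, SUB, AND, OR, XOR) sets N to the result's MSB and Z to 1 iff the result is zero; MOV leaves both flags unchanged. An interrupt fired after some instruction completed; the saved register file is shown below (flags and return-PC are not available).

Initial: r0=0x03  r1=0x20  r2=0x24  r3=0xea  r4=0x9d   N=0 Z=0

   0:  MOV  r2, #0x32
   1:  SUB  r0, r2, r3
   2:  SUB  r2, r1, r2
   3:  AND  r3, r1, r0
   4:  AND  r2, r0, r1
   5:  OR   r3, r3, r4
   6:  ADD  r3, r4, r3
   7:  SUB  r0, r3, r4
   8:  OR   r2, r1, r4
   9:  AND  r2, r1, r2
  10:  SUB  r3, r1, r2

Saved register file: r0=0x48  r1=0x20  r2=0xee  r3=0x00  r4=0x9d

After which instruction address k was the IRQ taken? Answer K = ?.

K = 3

after  0: r0=0x03 r1=0x20 r2=0x32 r3=0xea r4=0x9d  N=0 Z=0
after  1: r0=0x48 r1=0x20 r2=0x32 r3=0xea r4=0x9d  N=0 Z=0
after  2: r0=0x48 r1=0x20 r2=0xee r3=0xea r4=0x9d  N=1 Z=0
after  3: r0=0x48 r1=0x20 r2=0xee r3=0x00 r4=0x9d  N=0 Z=1
-- IRQ taken; context saved, return-PC = 4 --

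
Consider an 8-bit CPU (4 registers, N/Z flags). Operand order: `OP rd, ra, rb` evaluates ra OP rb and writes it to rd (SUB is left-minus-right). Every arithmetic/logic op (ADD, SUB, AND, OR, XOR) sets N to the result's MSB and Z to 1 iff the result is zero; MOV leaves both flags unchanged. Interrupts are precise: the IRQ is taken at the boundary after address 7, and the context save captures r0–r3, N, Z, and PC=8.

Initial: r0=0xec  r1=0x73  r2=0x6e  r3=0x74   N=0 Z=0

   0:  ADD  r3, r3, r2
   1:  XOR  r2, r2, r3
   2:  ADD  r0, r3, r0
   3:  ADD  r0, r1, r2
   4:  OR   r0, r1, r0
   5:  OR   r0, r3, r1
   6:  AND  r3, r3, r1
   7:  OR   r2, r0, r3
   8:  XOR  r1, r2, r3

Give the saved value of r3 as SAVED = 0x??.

SAVED = 0x62

after  0: r0=0xec r1=0x73 r2=0x6e r3=0xe2  N=1 Z=0
after  1: r0=0xec r1=0x73 r2=0x8c r3=0xe2  N=1 Z=0
after  2: r0=0xce r1=0x73 r2=0x8c r3=0xe2  N=1 Z=0
after  3: r0=0xff r1=0x73 r2=0x8c r3=0xe2  N=1 Z=0
after  4: r0=0xff r1=0x73 r2=0x8c r3=0xe2  N=1 Z=0
after  5: r0=0xf3 r1=0x73 r2=0x8c r3=0xe2  N=1 Z=0
after  6: r0=0xf3 r1=0x73 r2=0x8c r3=0x62  N=0 Z=0
after  7: r0=0xf3 r1=0x73 r2=0xf3 r3=0x62  N=1 Z=0
-- IRQ taken; context saved, return-PC = 8 --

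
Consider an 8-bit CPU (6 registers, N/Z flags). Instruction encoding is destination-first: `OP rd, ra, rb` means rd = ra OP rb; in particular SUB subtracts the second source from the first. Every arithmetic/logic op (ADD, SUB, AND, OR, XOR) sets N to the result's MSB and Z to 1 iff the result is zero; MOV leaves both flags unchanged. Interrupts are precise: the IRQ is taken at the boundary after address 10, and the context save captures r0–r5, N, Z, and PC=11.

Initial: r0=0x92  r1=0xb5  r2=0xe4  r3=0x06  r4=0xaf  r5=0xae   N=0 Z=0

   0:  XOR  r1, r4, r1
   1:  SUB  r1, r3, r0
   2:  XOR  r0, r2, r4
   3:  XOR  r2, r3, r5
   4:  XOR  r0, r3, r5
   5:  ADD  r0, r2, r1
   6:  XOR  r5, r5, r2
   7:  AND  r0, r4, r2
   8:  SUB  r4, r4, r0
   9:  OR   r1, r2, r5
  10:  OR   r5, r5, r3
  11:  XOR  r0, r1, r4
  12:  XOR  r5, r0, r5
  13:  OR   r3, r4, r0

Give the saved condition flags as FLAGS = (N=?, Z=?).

after  0: r0=0x92 r1=0x1a r2=0xe4 r3=0x06 r4=0xaf r5=0xae  N=0 Z=0
after  1: r0=0x92 r1=0x74 r2=0xe4 r3=0x06 r4=0xaf r5=0xae  N=0 Z=0
after  2: r0=0x4b r1=0x74 r2=0xe4 r3=0x06 r4=0xaf r5=0xae  N=0 Z=0
after  3: r0=0x4b r1=0x74 r2=0xa8 r3=0x06 r4=0xaf r5=0xae  N=1 Z=0
after  4: r0=0xa8 r1=0x74 r2=0xa8 r3=0x06 r4=0xaf r5=0xae  N=1 Z=0
after  5: r0=0x1c r1=0x74 r2=0xa8 r3=0x06 r4=0xaf r5=0xae  N=0 Z=0
after  6: r0=0x1c r1=0x74 r2=0xa8 r3=0x06 r4=0xaf r5=0x06  N=0 Z=0
after  7: r0=0xa8 r1=0x74 r2=0xa8 r3=0x06 r4=0xaf r5=0x06  N=1 Z=0
after  8: r0=0xa8 r1=0x74 r2=0xa8 r3=0x06 r4=0x07 r5=0x06  N=0 Z=0
after  9: r0=0xa8 r1=0xae r2=0xa8 r3=0x06 r4=0x07 r5=0x06  N=1 Z=0
after 10: r0=0xa8 r1=0xae r2=0xa8 r3=0x06 r4=0x07 r5=0x06  N=0 Z=0
-- IRQ taken; context saved, return-PC = 11 --

FLAGS = (N=0, Z=0)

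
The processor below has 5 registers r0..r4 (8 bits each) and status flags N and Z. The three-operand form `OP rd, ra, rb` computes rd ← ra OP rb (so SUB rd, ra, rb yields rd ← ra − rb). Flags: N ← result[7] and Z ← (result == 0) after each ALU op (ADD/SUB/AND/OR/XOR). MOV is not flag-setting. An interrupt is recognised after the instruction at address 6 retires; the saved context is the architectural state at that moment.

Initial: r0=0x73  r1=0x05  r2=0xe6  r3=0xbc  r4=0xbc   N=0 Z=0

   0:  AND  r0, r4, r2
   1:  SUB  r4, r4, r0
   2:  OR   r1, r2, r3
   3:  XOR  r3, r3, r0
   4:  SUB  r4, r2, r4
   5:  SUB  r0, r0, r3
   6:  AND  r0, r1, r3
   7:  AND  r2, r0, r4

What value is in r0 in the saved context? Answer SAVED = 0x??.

after  0: r0=0xa4 r1=0x05 r2=0xe6 r3=0xbc r4=0xbc  N=1 Z=0
after  1: r0=0xa4 r1=0x05 r2=0xe6 r3=0xbc r4=0x18  N=0 Z=0
after  2: r0=0xa4 r1=0xfe r2=0xe6 r3=0xbc r4=0x18  N=1 Z=0
after  3: r0=0xa4 r1=0xfe r2=0xe6 r3=0x18 r4=0x18  N=0 Z=0
after  4: r0=0xa4 r1=0xfe r2=0xe6 r3=0x18 r4=0xce  N=1 Z=0
after  5: r0=0x8c r1=0xfe r2=0xe6 r3=0x18 r4=0xce  N=1 Z=0
after  6: r0=0x18 r1=0xfe r2=0xe6 r3=0x18 r4=0xce  N=0 Z=0
-- IRQ taken; context saved, return-PC = 7 --

SAVED = 0x18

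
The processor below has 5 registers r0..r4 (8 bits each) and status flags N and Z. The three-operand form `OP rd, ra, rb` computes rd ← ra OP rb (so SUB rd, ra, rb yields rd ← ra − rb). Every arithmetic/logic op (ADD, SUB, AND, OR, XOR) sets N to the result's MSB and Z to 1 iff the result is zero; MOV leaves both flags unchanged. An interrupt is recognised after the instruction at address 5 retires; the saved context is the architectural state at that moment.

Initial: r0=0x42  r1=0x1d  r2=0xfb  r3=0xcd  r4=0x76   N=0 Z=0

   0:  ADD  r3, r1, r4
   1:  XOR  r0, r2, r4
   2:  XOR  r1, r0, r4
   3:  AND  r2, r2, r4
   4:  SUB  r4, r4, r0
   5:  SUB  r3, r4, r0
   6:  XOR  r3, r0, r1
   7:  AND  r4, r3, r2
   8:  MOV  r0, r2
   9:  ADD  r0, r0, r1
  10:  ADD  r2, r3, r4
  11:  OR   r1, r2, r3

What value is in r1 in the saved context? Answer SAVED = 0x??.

SAVED = 0xfb

after  0: r0=0x42 r1=0x1d r2=0xfb r3=0x93 r4=0x76  N=1 Z=0
after  1: r0=0x8d r1=0x1d r2=0xfb r3=0x93 r4=0x76  N=1 Z=0
after  2: r0=0x8d r1=0xfb r2=0xfb r3=0x93 r4=0x76  N=1 Z=0
after  3: r0=0x8d r1=0xfb r2=0x72 r3=0x93 r4=0x76  N=0 Z=0
after  4: r0=0x8d r1=0xfb r2=0x72 r3=0x93 r4=0xe9  N=1 Z=0
after  5: r0=0x8d r1=0xfb r2=0x72 r3=0x5c r4=0xe9  N=0 Z=0
-- IRQ taken; context saved, return-PC = 6 --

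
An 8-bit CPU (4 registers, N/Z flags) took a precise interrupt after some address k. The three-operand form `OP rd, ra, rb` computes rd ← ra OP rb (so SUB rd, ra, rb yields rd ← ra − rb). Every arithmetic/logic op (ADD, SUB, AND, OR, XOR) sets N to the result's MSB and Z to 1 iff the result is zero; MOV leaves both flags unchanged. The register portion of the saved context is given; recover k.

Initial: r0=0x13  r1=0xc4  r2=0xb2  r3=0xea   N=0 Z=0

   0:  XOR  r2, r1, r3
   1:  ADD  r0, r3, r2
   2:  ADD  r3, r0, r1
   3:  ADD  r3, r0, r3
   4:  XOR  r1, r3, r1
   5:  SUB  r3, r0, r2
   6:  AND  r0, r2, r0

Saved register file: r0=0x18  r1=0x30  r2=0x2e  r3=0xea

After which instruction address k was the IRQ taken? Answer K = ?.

after  0: r0=0x13 r1=0xc4 r2=0x2e r3=0xea  N=0 Z=0
after  1: r0=0x18 r1=0xc4 r2=0x2e r3=0xea  N=0 Z=0
after  2: r0=0x18 r1=0xc4 r2=0x2e r3=0xdc  N=1 Z=0
after  3: r0=0x18 r1=0xc4 r2=0x2e r3=0xf4  N=1 Z=0
after  4: r0=0x18 r1=0x30 r2=0x2e r3=0xf4  N=0 Z=0
after  5: r0=0x18 r1=0x30 r2=0x2e r3=0xea  N=1 Z=0
-- IRQ taken; context saved, return-PC = 6 --

K = 5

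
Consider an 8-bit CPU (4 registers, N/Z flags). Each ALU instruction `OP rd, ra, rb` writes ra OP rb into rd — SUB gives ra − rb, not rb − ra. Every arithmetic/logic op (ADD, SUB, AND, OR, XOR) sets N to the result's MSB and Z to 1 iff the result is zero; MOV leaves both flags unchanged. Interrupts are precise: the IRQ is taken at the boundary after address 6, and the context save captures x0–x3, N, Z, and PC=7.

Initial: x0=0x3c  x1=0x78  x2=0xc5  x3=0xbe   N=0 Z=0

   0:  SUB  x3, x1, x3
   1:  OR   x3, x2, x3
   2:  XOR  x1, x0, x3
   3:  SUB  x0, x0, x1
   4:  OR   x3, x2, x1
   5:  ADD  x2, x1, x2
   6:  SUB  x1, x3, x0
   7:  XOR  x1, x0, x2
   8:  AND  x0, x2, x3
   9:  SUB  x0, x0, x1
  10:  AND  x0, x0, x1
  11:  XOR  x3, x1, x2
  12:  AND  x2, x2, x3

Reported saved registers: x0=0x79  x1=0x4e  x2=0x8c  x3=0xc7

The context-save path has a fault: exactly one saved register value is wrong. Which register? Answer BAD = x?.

BAD = x2

after  0: x0=0x3c x1=0x78 x2=0xc5 x3=0xba  N=1 Z=0
after  1: x0=0x3c x1=0x78 x2=0xc5 x3=0xff  N=1 Z=0
after  2: x0=0x3c x1=0xc3 x2=0xc5 x3=0xff  N=1 Z=0
after  3: x0=0x79 x1=0xc3 x2=0xc5 x3=0xff  N=0 Z=0
after  4: x0=0x79 x1=0xc3 x2=0xc5 x3=0xc7  N=1 Z=0
after  5: x0=0x79 x1=0xc3 x2=0x88 x3=0xc7  N=1 Z=0
after  6: x0=0x79 x1=0x4e x2=0x88 x3=0xc7  N=0 Z=0
-- IRQ taken; context saved, return-PC = 7 --
mismatch: x2: reported 0x8c vs actual 0x88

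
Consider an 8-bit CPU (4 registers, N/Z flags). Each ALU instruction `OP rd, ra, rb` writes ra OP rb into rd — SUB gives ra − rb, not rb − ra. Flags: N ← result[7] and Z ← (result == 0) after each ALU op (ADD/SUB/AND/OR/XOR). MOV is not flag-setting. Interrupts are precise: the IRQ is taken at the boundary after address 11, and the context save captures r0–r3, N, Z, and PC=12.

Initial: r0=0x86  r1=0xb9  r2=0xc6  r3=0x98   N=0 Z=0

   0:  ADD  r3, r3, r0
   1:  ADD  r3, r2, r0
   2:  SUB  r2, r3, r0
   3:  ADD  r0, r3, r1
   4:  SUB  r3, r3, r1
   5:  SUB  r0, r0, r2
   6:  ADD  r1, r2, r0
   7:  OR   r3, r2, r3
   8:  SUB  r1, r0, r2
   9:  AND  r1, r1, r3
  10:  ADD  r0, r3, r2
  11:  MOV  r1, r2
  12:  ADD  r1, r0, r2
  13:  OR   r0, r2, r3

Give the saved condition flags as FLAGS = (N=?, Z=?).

FLAGS = (N=1, Z=0)

after  0: r0=0x86 r1=0xb9 r2=0xc6 r3=0x1e  N=0 Z=0
after  1: r0=0x86 r1=0xb9 r2=0xc6 r3=0x4c  N=0 Z=0
after  2: r0=0x86 r1=0xb9 r2=0xc6 r3=0x4c  N=1 Z=0
after  3: r0=0x05 r1=0xb9 r2=0xc6 r3=0x4c  N=0 Z=0
after  4: r0=0x05 r1=0xb9 r2=0xc6 r3=0x93  N=1 Z=0
after  5: r0=0x3f r1=0xb9 r2=0xc6 r3=0x93  N=0 Z=0
after  6: r0=0x3f r1=0x05 r2=0xc6 r3=0x93  N=0 Z=0
after  7: r0=0x3f r1=0x05 r2=0xc6 r3=0xd7  N=1 Z=0
after  8: r0=0x3f r1=0x79 r2=0xc6 r3=0xd7  N=0 Z=0
after  9: r0=0x3f r1=0x51 r2=0xc6 r3=0xd7  N=0 Z=0
after 10: r0=0x9d r1=0x51 r2=0xc6 r3=0xd7  N=1 Z=0
after 11: r0=0x9d r1=0xc6 r2=0xc6 r3=0xd7  N=1 Z=0
-- IRQ taken; context saved, return-PC = 12 --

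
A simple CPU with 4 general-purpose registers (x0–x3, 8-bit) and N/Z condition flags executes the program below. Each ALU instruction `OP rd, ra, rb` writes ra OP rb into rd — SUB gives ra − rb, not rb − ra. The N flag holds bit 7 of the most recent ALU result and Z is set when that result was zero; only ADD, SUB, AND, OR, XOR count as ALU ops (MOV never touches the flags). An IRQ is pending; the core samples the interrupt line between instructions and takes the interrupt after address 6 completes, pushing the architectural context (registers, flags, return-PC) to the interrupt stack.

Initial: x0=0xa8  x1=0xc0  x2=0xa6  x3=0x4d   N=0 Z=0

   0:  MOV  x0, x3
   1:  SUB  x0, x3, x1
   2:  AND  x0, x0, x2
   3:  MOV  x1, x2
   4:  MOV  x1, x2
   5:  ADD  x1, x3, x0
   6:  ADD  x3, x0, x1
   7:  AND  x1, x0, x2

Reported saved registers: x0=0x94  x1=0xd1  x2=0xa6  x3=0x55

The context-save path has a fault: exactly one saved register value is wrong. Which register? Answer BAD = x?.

BAD = x0

after  0: x0=0x4d x1=0xc0 x2=0xa6 x3=0x4d  N=0 Z=0
after  1: x0=0x8d x1=0xc0 x2=0xa6 x3=0x4d  N=1 Z=0
after  2: x0=0x84 x1=0xc0 x2=0xa6 x3=0x4d  N=1 Z=0
after  3: x0=0x84 x1=0xa6 x2=0xa6 x3=0x4d  N=1 Z=0
after  4: x0=0x84 x1=0xa6 x2=0xa6 x3=0x4d  N=1 Z=0
after  5: x0=0x84 x1=0xd1 x2=0xa6 x3=0x4d  N=1 Z=0
after  6: x0=0x84 x1=0xd1 x2=0xa6 x3=0x55  N=0 Z=0
-- IRQ taken; context saved, return-PC = 7 --
mismatch: x0: reported 0x94 vs actual 0x84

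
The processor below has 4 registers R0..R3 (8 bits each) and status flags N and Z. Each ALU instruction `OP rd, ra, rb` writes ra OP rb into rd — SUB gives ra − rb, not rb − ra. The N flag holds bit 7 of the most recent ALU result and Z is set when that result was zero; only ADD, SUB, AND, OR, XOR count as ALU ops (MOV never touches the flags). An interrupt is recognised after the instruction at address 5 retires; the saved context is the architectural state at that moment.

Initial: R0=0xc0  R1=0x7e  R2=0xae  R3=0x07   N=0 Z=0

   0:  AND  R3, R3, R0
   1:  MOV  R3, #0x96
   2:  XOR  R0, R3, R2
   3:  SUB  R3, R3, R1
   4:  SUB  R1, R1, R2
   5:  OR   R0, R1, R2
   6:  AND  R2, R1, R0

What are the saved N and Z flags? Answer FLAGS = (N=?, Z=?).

FLAGS = (N=1, Z=0)

after  0: R0=0xc0 R1=0x7e R2=0xae R3=0x00  N=0 Z=1
after  1: R0=0xc0 R1=0x7e R2=0xae R3=0x96  N=0 Z=1
after  2: R0=0x38 R1=0x7e R2=0xae R3=0x96  N=0 Z=0
after  3: R0=0x38 R1=0x7e R2=0xae R3=0x18  N=0 Z=0
after  4: R0=0x38 R1=0xd0 R2=0xae R3=0x18  N=1 Z=0
after  5: R0=0xfe R1=0xd0 R2=0xae R3=0x18  N=1 Z=0
-- IRQ taken; context saved, return-PC = 6 --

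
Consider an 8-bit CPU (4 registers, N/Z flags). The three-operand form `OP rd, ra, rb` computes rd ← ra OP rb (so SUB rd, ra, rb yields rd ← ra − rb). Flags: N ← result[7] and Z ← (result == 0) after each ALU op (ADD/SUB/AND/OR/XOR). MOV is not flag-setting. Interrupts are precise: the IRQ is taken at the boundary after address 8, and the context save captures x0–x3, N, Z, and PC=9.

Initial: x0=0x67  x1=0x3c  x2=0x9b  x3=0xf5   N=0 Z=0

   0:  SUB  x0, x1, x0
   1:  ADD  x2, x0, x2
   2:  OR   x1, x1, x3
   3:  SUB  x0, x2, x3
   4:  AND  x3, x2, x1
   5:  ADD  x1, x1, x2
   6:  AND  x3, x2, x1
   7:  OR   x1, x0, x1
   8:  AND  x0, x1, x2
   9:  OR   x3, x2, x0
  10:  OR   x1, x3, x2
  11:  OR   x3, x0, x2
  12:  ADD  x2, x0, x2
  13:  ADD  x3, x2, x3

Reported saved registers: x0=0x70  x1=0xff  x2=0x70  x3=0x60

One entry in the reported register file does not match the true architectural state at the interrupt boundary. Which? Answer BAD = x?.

after  0: x0=0xd5 x1=0x3c x2=0x9b x3=0xf5  N=1 Z=0
after  1: x0=0xd5 x1=0x3c x2=0x70 x3=0xf5  N=0 Z=0
after  2: x0=0xd5 x1=0xfd x2=0x70 x3=0xf5  N=1 Z=0
after  3: x0=0x7b x1=0xfd x2=0x70 x3=0xf5  N=0 Z=0
after  4: x0=0x7b x1=0xfd x2=0x70 x3=0x70  N=0 Z=0
after  5: x0=0x7b x1=0x6d x2=0x70 x3=0x70  N=0 Z=0
after  6: x0=0x7b x1=0x6d x2=0x70 x3=0x60  N=0 Z=0
after  7: x0=0x7b x1=0x7f x2=0x70 x3=0x60  N=0 Z=0
after  8: x0=0x70 x1=0x7f x2=0x70 x3=0x60  N=0 Z=0
-- IRQ taken; context saved, return-PC = 9 --
mismatch: x1: reported 0xff vs actual 0x7f

BAD = x1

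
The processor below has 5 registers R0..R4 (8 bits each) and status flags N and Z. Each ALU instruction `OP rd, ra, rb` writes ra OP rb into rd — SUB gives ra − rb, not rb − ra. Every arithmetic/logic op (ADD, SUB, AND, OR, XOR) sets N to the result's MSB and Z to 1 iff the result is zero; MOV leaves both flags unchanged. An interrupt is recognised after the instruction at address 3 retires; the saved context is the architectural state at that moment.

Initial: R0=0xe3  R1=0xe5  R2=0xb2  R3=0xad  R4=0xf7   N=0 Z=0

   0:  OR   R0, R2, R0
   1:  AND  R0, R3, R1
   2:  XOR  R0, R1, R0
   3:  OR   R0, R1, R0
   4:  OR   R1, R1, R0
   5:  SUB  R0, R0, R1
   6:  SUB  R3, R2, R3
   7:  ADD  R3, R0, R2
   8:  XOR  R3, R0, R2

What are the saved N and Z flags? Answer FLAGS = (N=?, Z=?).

after  0: R0=0xf3 R1=0xe5 R2=0xb2 R3=0xad R4=0xf7  N=1 Z=0
after  1: R0=0xa5 R1=0xe5 R2=0xb2 R3=0xad R4=0xf7  N=1 Z=0
after  2: R0=0x40 R1=0xe5 R2=0xb2 R3=0xad R4=0xf7  N=0 Z=0
after  3: R0=0xe5 R1=0xe5 R2=0xb2 R3=0xad R4=0xf7  N=1 Z=0
-- IRQ taken; context saved, return-PC = 4 --

FLAGS = (N=1, Z=0)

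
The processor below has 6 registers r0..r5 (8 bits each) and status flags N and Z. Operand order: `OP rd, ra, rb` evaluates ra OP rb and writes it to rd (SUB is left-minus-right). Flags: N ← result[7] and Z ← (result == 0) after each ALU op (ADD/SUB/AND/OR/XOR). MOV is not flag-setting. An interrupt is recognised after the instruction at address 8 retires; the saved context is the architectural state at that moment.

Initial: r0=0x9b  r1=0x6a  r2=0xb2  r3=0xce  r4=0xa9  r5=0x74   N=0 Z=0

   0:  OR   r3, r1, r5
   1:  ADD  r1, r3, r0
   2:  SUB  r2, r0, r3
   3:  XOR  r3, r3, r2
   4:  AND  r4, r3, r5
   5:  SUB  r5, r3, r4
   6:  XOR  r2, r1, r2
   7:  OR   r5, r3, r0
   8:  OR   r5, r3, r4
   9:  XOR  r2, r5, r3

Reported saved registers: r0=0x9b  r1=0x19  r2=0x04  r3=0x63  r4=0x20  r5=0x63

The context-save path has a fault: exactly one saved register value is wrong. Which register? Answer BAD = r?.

after  0: r0=0x9b r1=0x6a r2=0xb2 r3=0x7e r4=0xa9 r5=0x74  N=0 Z=0
after  1: r0=0x9b r1=0x19 r2=0xb2 r3=0x7e r4=0xa9 r5=0x74  N=0 Z=0
after  2: r0=0x9b r1=0x19 r2=0x1d r3=0x7e r4=0xa9 r5=0x74  N=0 Z=0
after  3: r0=0x9b r1=0x19 r2=0x1d r3=0x63 r4=0xa9 r5=0x74  N=0 Z=0
after  4: r0=0x9b r1=0x19 r2=0x1d r3=0x63 r4=0x60 r5=0x74  N=0 Z=0
after  5: r0=0x9b r1=0x19 r2=0x1d r3=0x63 r4=0x60 r5=0x03  N=0 Z=0
after  6: r0=0x9b r1=0x19 r2=0x04 r3=0x63 r4=0x60 r5=0x03  N=0 Z=0
after  7: r0=0x9b r1=0x19 r2=0x04 r3=0x63 r4=0x60 r5=0xfb  N=1 Z=0
after  8: r0=0x9b r1=0x19 r2=0x04 r3=0x63 r4=0x60 r5=0x63  N=0 Z=0
-- IRQ taken; context saved, return-PC = 9 --
mismatch: r4: reported 0x20 vs actual 0x60

BAD = r4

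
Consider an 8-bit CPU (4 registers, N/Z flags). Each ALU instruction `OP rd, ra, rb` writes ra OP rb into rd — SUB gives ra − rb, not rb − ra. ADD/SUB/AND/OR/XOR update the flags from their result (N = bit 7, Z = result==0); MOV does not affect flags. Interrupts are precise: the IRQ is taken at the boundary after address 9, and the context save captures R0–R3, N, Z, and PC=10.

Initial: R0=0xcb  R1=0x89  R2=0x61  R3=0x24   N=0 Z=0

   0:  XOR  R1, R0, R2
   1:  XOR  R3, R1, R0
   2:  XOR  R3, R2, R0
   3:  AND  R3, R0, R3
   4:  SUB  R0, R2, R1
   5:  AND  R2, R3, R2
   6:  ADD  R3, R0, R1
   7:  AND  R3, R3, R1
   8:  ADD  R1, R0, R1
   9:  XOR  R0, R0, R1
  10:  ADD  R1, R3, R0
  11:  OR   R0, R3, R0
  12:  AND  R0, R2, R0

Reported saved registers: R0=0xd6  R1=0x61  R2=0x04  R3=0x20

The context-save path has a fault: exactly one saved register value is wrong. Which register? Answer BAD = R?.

after  0: R0=0xcb R1=0xaa R2=0x61 R3=0x24  N=1 Z=0
after  1: R0=0xcb R1=0xaa R2=0x61 R3=0x61  N=0 Z=0
after  2: R0=0xcb R1=0xaa R2=0x61 R3=0xaa  N=1 Z=0
after  3: R0=0xcb R1=0xaa R2=0x61 R3=0x8a  N=1 Z=0
after  4: R0=0xb7 R1=0xaa R2=0x61 R3=0x8a  N=1 Z=0
after  5: R0=0xb7 R1=0xaa R2=0x00 R3=0x8a  N=0 Z=1
after  6: R0=0xb7 R1=0xaa R2=0x00 R3=0x61  N=0 Z=0
after  7: R0=0xb7 R1=0xaa R2=0x00 R3=0x20  N=0 Z=0
after  8: R0=0xb7 R1=0x61 R2=0x00 R3=0x20  N=0 Z=0
after  9: R0=0xd6 R1=0x61 R2=0x00 R3=0x20  N=1 Z=0
-- IRQ taken; context saved, return-PC = 10 --
mismatch: R2: reported 0x04 vs actual 0x00

BAD = R2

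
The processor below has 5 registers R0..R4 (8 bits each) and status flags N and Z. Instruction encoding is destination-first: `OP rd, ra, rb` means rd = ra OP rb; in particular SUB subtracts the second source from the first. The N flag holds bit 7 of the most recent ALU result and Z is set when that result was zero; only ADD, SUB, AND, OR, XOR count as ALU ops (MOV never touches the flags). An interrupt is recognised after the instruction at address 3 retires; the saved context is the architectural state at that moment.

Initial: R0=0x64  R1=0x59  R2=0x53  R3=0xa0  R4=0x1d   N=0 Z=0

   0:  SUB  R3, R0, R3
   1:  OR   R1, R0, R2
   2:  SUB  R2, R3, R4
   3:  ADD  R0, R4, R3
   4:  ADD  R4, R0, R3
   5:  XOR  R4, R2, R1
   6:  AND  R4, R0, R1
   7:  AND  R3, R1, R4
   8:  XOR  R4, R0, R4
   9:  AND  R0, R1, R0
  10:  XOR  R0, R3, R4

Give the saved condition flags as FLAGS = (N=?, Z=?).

FLAGS = (N=1, Z=0)

after  0: R0=0x64 R1=0x59 R2=0x53 R3=0xc4 R4=0x1d  N=1 Z=0
after  1: R0=0x64 R1=0x77 R2=0x53 R3=0xc4 R4=0x1d  N=0 Z=0
after  2: R0=0x64 R1=0x77 R2=0xa7 R3=0xc4 R4=0x1d  N=1 Z=0
after  3: R0=0xe1 R1=0x77 R2=0xa7 R3=0xc4 R4=0x1d  N=1 Z=0
-- IRQ taken; context saved, return-PC = 4 --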